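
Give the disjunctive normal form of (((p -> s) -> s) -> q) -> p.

(((p -> s) -> s) -> q) -> p
≡ ~(((p -> s) -> s) -> q) | p
≡ ~(~((p -> s) -> s) | q) | p
≡ ~(~(~(p -> s) | s) | q) | p
≡ ~(~(~(~p | s) | s) | q) | p
≡ (~~(~(~p | s) | s) & ~q) | p
≡ ((~(~p | s) | s) & ~q) | p
≡ (((~~p & ~s) | s) & ~q) | p
≡ (((p & ~s) | s) & ~q) | p
≡ (p & ~s & ~q) | (s & ~q) | p
≡ (s & ~q) | p

(s & ~q) | p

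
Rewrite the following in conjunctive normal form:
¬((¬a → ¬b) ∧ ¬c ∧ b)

¬a ∨ c ∨ ¬b

¬((¬a → ¬b) ∧ ¬c ∧ b)
⇔ ¬((¬¬a ∨ ¬b) ∧ ¬c ∧ b)   — eliminate →
⇔ ¬(¬¬a ∨ ¬b) ∨ ¬¬c ∨ ¬b   — De Morgan
⇔ (¬¬¬a ∧ ¬¬b) ∨ ¬¬c ∨ ¬b   — De Morgan
⇔ (¬a ∧ ¬¬b) ∨ ¬¬c ∨ ¬b   — double negation
⇔ (¬a ∧ b) ∨ ¬¬c ∨ ¬b   — double negation
⇔ (¬a ∧ b) ∨ c ∨ ¬b   — double negation
⇔ (¬a ∨ c ∨ ¬b) ∧ (b ∨ c ∨ ¬b)   — distribute ∨ over ∧
⇔ ¬a ∨ c ∨ ¬b   — simplify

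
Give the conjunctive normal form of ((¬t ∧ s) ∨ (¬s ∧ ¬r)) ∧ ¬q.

((¬t ∧ s) ∨ (¬s ∧ ¬r)) ∧ ¬q
≡ (¬t ∨ ¬s) ∧ (¬t ∨ ¬r) ∧ (s ∨ ¬s) ∧ (s ∨ ¬r) ∧ ¬q
≡ (¬t ∨ ¬s) ∧ (¬t ∨ ¬r) ∧ (s ∨ ¬r) ∧ ¬q

(¬t ∨ ¬s) ∧ (¬t ∨ ¬r) ∧ (s ∨ ¬r) ∧ ¬q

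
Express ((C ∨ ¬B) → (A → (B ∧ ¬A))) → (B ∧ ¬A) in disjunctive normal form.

(C ∧ A) ∨ (¬B ∧ A) ∨ (B ∧ ¬A)

((C ∨ ¬B) → (A → (B ∧ ¬A))) → (B ∧ ¬A)
≡ ¬((C ∨ ¬B) → (A → (B ∧ ¬A))) ∨ (B ∧ ¬A)   — eliminate →
≡ ¬(¬(C ∨ ¬B) ∨ (A → (B ∧ ¬A))) ∨ (B ∧ ¬A)   — eliminate →
≡ ¬(¬(C ∨ ¬B) ∨ ¬A ∨ (B ∧ ¬A)) ∨ (B ∧ ¬A)   — eliminate →
≡ (¬¬(C ∨ ¬B) ∧ ¬¬A ∧ ¬(B ∧ ¬A)) ∨ (B ∧ ¬A)   — De Morgan
≡ ((C ∨ ¬B) ∧ ¬¬A ∧ ¬(B ∧ ¬A)) ∨ (B ∧ ¬A)   — double negation
≡ ((C ∨ ¬B) ∧ A ∧ ¬(B ∧ ¬A)) ∨ (B ∧ ¬A)   — double negation
≡ ((C ∨ ¬B) ∧ A ∧ (¬B ∨ ¬¬A)) ∨ (B ∧ ¬A)   — De Morgan
≡ ((C ∨ ¬B) ∧ A ∧ (¬B ∨ A)) ∨ (B ∧ ¬A)   — double negation
≡ (C ∧ A ∧ ¬B) ∨ (C ∧ A ∧ A) ∨ (¬B ∧ A ∧ ¬B) ∨ (¬B ∧ A ∧ A) ∨ (B ∧ ¬A)   — distribute ∧ over ∨
≡ (C ∧ A) ∨ (¬B ∧ A) ∨ (B ∧ ¬A)   — simplify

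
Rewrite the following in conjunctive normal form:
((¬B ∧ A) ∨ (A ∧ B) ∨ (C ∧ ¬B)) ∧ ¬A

((¬B ∧ A) ∨ (A ∧ B) ∨ (C ∧ ¬B)) ∧ ¬A
= (¬B ∨ A ∨ C) ∧ (¬B ∨ A ∨ ¬B) ∧ (¬B ∨ B ∨ C) ∧ (¬B ∨ B ∨ ¬B) ∧ (A ∨ A ∨ C) ∧ (A ∨ A ∨ ¬B) ∧ (A ∨ B ∨ C) ∧ (A ∨ B ∨ ¬B) ∧ ¬A   (distribute ∨ over ∧)
= (¬B ∨ A) ∧ (A ∨ C) ∧ ¬A   (simplify)

(¬B ∨ A) ∧ (A ∨ C) ∧ ¬A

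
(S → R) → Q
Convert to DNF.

(S → R) → Q
⇔ ¬(S → R) ∨ Q
⇔ ¬(¬S ∨ R) ∨ Q
⇔ ¬¬S ∧ ¬R ∨ Q
⇔ S ∧ ¬R ∨ Q

S ∧ ¬R ∨ Q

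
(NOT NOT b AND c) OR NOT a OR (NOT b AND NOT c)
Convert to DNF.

(b AND c) OR NOT a OR (NOT b AND NOT c)

(NOT NOT b AND c) OR NOT a OR (NOT b AND NOT c)
⇔ (b AND c) OR NOT a OR (NOT b AND NOT c)   [double negation]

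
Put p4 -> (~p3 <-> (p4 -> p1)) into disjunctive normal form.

~p4 | (p3 & p4 & ~p1) | (p1 & ~p3)

p4 -> (~p3 <-> (p4 -> p1))
= ~p4 | (~p3 <-> (p4 -> p1))   [eliminate ->]
= ~p4 | ((~p3 -> (p4 -> p1)) & ((p4 -> p1) -> ~p3))   [eliminate <->]
= ~p4 | ((~~p3 | (p4 -> p1)) & ((p4 -> p1) -> ~p3))   [eliminate ->]
= ~p4 | ((~~p3 | ~p4 | p1) & ((p4 -> p1) -> ~p3))   [eliminate ->]
= ~p4 | ((~~p3 | ~p4 | p1) & (~(p4 -> p1) | ~p3))   [eliminate ->]
= ~p4 | ((~~p3 | ~p4 | p1) & (~(~p4 | p1) | ~p3))   [eliminate ->]
= ~p4 | ((p3 | ~p4 | p1) & (~(~p4 | p1) | ~p3))   [double negation]
= ~p4 | ((p3 | ~p4 | p1) & ((~~p4 & ~p1) | ~p3))   [De Morgan]
= ~p4 | ((p3 | ~p4 | p1) & ((p4 & ~p1) | ~p3))   [double negation]
= ~p4 | (p3 & p4 & ~p1) | (p3 & ~p3) | (~p4 & p4 & ~p1) | (~p4 & ~p3) | (p1 & p4 & ~p1) | (p1 & ~p3)   [distribute & over |]
= ~p4 | (p3 & p4 & ~p1) | (p1 & ~p3)   [simplify]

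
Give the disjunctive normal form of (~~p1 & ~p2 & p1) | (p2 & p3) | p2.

(~~p1 & ~p2 & p1) | (p2 & p3) | p2
⇔ (p1 & ~p2 & p1) | (p2 & p3) | p2   [double negation]
⇔ (p1 & ~p2) | p2   [simplify]

(p1 & ~p2) | p2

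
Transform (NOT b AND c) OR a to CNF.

(NOT b OR a) AND (c OR a)

(NOT b AND c) OR a
≡ (NOT b OR a) AND (c OR a)   — distribute OR over AND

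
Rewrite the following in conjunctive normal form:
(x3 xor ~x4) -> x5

(x3 xor ~x4) -> x5
≡ ~(x3 xor ~x4) | x5   (eliminate ->)
≡ ~((x3 | ~x4) & ~(x3 & ~x4)) | x5   (expand xor)
≡ ~(x3 | ~x4) | ~~(x3 & ~x4) | x5   (De Morgan)
≡ (~x3 & ~~x4) | ~~(x3 & ~x4) | x5   (De Morgan)
≡ (~x3 & x4) | ~~(x3 & ~x4) | x5   (double negation)
≡ (~x3 & x4) | (x3 & ~x4) | x5   (double negation)
≡ (~x3 | x3 | x5) & (~x3 | ~x4 | x5) & (x4 | x3 | x5) & (x4 | ~x4 | x5)   (distribute | over &)
≡ (~x3 | ~x4 | x5) & (x4 | x3 | x5)   (simplify)

(~x3 | ~x4 | x5) & (x4 | x3 | x5)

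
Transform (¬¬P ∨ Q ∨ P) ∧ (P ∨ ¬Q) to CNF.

(P ∨ Q) ∧ (P ∨ ¬Q)

(¬¬P ∨ Q ∨ P) ∧ (P ∨ ¬Q)
≡ (P ∨ Q ∨ P) ∧ (P ∨ ¬Q)   — double negation
≡ (P ∨ Q) ∧ (P ∨ ¬Q)   — simplify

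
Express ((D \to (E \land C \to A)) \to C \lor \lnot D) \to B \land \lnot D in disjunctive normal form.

\lnot C \land D \lor B \land \lnot D

((D \to (E \land C \to A)) \to C \lor \lnot D) \to B \land \lnot D
= \lnot ((D \to (E \land C \to A)) \to C \lor \lnot D) \lor B \land \lnot D   [eliminate \to]
= \lnot (\lnot (D \to (E \land C \to A)) \lor C \lor \lnot D) \lor B \land \lnot D   [eliminate \to]
= \lnot (\lnot (\lnot D \lor (E \land C \to A)) \lor C \lor \lnot D) \lor B \land \lnot D   [eliminate \to]
= \lnot (\lnot (\lnot D \lor \lnot (E \land C) \lor A) \lor C \lor \lnot D) \lor B \land \lnot D   [eliminate \to]
= \lnot \lnot (\lnot D \lor \lnot (E \land C) \lor A) \land \lnot C \land \lnot \lnot D \lor B \land \lnot D   [De Morgan]
= (\lnot D \lor \lnot (E \land C) \lor A) \land \lnot C \land \lnot \lnot D \lor B \land \lnot D   [double negation]
= (\lnot D \lor \lnot E \lor \lnot C \lor A) \land \lnot C \land \lnot \lnot D \lor B \land \lnot D   [De Morgan]
= (\lnot D \lor \lnot E \lor \lnot C \lor A) \land \lnot C \land D \lor B \land \lnot D   [double negation]
= \lnot D \land \lnot C \land D \lor \lnot E \land \lnot C \land D \lor \lnot C \land \lnot C \land D \lor A \land \lnot C \land D \lor B \land \lnot D   [distribute \land over \lor]
= \lnot C \land D \lor B \land \lnot D   [simplify]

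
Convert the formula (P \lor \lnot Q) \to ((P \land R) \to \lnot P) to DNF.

(P \lor \lnot Q) \to ((P \land R) \to \lnot P)
≡ \lnot (P \lor \lnot Q) \lor ((P \land R) \to \lnot P)   [eliminate \to]
≡ \lnot (P \lor \lnot Q) \lor \lnot (P \land R) \lor \lnot P   [eliminate \to]
≡ (\lnot P \land \lnot \lnot Q) \lor \lnot (P \land R) \lor \lnot P   [De Morgan]
≡ (\lnot P \land Q) \lor \lnot (P \land R) \lor \lnot P   [double negation]
≡ (\lnot P \land Q) \lor \lnot P \lor \lnot R \lor \lnot P   [De Morgan]
≡ \lnot P \lor \lnot R   [simplify]

\lnot P \lor \lnot R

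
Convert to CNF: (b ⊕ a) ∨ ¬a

(b ⊕ a) ∨ ¬a
⇔ ((b ∨ a) ∧ ¬(b ∧ a)) ∨ ¬a   [expand ⊕]
⇔ ((b ∨ a) ∧ (¬b ∨ ¬a)) ∨ ¬a   [De Morgan]
⇔ (b ∨ a ∨ ¬a) ∧ (¬b ∨ ¬a ∨ ¬a)   [distribute ∨ over ∧]
⇔ ¬b ∨ ¬a   [simplify]

¬b ∨ ¬a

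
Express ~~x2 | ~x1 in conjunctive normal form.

~~x2 | ~x1
= x2 | ~x1   [double negation]

x2 | ~x1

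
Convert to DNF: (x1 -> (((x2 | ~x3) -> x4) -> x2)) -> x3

(x1 -> (((x2 | ~x3) -> x4) -> x2)) -> x3
≡ ~(x1 -> (((x2 | ~x3) -> x4) -> x2)) | x3   (eliminate ->)
≡ ~(~x1 | (((x2 | ~x3) -> x4) -> x2)) | x3   (eliminate ->)
≡ ~(~x1 | ~((x2 | ~x3) -> x4) | x2) | x3   (eliminate ->)
≡ ~(~x1 | ~(~(x2 | ~x3) | x4) | x2) | x3   (eliminate ->)
≡ (~~x1 & ~~(~(x2 | ~x3) | x4) & ~x2) | x3   (De Morgan)
≡ (x1 & ~~(~(x2 | ~x3) | x4) & ~x2) | x3   (double negation)
≡ (x1 & (~(x2 | ~x3) | x4) & ~x2) | x3   (double negation)
≡ (x1 & ((~x2 & ~~x3) | x4) & ~x2) | x3   (De Morgan)
≡ (x1 & ((~x2 & x3) | x4) & ~x2) | x3   (double negation)
≡ (x1 & ~x2 & x3 & ~x2) | (x1 & x4 & ~x2) | x3   (distribute & over |)
≡ (x1 & x4 & ~x2) | x3   (simplify)

(x1 & x4 & ~x2) | x3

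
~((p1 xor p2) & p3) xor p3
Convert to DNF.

~((p1 xor p2) & p3) xor p3
⇔ (~((p1 xor p2) & p3) & ~p3) | (~~((p1 xor p2) & p3) & p3)   [expand xor]
⇔ (~(((p1 & ~p2) | (~p1 & p2)) & p3) & ~p3) | (~~((p1 xor p2) & p3) & p3)   [expand xor]
⇔ (~(((p1 & ~p2) | (~p1 & p2)) & p3) & ~p3) | (~~(((p1 & ~p2) | (~p1 & p2)) & p3) & p3)   [expand xor]
⇔ ((~((p1 & ~p2) | (~p1 & p2)) | ~p3) & ~p3) | (~~(((p1 & ~p2) | (~p1 & p2)) & p3) & p3)   [De Morgan]
⇔ (((~(p1 & ~p2) & ~(~p1 & p2)) | ~p3) & ~p3) | (~~(((p1 & ~p2) | (~p1 & p2)) & p3) & p3)   [De Morgan]
⇔ ((((~p1 | ~~p2) & ~(~p1 & p2)) | ~p3) & ~p3) | (~~(((p1 & ~p2) | (~p1 & p2)) & p3) & p3)   [De Morgan]
⇔ ((((~p1 | p2) & ~(~p1 & p2)) | ~p3) & ~p3) | (~~(((p1 & ~p2) | (~p1 & p2)) & p3) & p3)   [double negation]
⇔ ((((~p1 | p2) & (~~p1 | ~p2)) | ~p3) & ~p3) | (~~(((p1 & ~p2) | (~p1 & p2)) & p3) & p3)   [De Morgan]
⇔ ((((~p1 | p2) & (p1 | ~p2)) | ~p3) & ~p3) | (~~(((p1 & ~p2) | (~p1 & p2)) & p3) & p3)   [double negation]
⇔ ((((~p1 | p2) & (p1 | ~p2)) | ~p3) & ~p3) | (((p1 & ~p2) | (~p1 & p2)) & p3 & p3)   [double negation]
⇔ (~p1 & p1 & ~p3) | (~p1 & ~p2 & ~p3) | (p2 & p1 & ~p3) | (p2 & ~p2 & ~p3) | (~p3 & ~p3) | (p1 & ~p2 & p3 & p3) | (~p1 & p2 & p3 & p3)   [distribute & over |]
⇔ ~p3 | (p1 & ~p2 & p3) | (~p1 & p2 & p3)   [simplify]

~p3 | (p1 & ~p2 & p3) | (~p1 & p2 & p3)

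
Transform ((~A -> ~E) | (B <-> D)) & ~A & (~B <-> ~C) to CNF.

(A | ~E | ~B | D) & (A | ~E | ~D | B) & ~A & (B | ~C) & (C | ~B)

((~A -> ~E) | (B <-> D)) & ~A & (~B <-> ~C)
≡ (~~A | ~E | (B <-> D)) & ~A & (~B <-> ~C)   [eliminate ->]
≡ (~~A | ~E | ((B -> D) & (D -> B))) & ~A & (~B <-> ~C)   [eliminate <->]
≡ (~~A | ~E | ((~B | D) & (D -> B))) & ~A & (~B <-> ~C)   [eliminate ->]
≡ (~~A | ~E | ((~B | D) & (~D | B))) & ~A & (~B <-> ~C)   [eliminate ->]
≡ (~~A | ~E | ((~B | D) & (~D | B))) & ~A & (~B -> ~C) & (~C -> ~B)   [eliminate <->]
≡ (~~A | ~E | ((~B | D) & (~D | B))) & ~A & (~~B | ~C) & (~C -> ~B)   [eliminate ->]
≡ (~~A | ~E | ((~B | D) & (~D | B))) & ~A & (~~B | ~C) & (~~C | ~B)   [eliminate ->]
≡ (A | ~E | ((~B | D) & (~D | B))) & ~A & (~~B | ~C) & (~~C | ~B)   [double negation]
≡ (A | ~E | ((~B | D) & (~D | B))) & ~A & (B | ~C) & (~~C | ~B)   [double negation]
≡ (A | ~E | ((~B | D) & (~D | B))) & ~A & (B | ~C) & (C | ~B)   [double negation]
≡ (A | ~E | ~B | D) & (A | ~E | ~D | B) & ~A & (B | ~C) & (C | ~B)   [distribute | over &]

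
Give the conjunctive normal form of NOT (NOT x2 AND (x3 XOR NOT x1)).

NOT (NOT x2 AND (x3 XOR NOT x1))
≡ NOT (NOT x2 AND (x3 OR NOT x1) AND NOT (x3 AND NOT x1))   — expand XOR
≡ NOT NOT x2 OR NOT (x3 OR NOT x1) OR NOT NOT (x3 AND NOT x1)   — De Morgan
≡ x2 OR NOT (x3 OR NOT x1) OR NOT NOT (x3 AND NOT x1)   — double negation
≡ x2 OR (NOT x3 AND NOT NOT x1) OR NOT NOT (x3 AND NOT x1)   — De Morgan
≡ x2 OR (NOT x3 AND x1) OR NOT NOT (x3 AND NOT x1)   — double negation
≡ x2 OR (NOT x3 AND x1) OR (x3 AND NOT x1)   — double negation
≡ (x2 OR NOT x3 OR x3) AND (x2 OR NOT x3 OR NOT x1) AND (x2 OR x1 OR x3) AND (x2 OR x1 OR NOT x1)   — distribute OR over AND
≡ (x2 OR NOT x3 OR NOT x1) AND (x2 OR x1 OR x3)   — simplify

(x2 OR NOT x3 OR NOT x1) AND (x2 OR x1 OR x3)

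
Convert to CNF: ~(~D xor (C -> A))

~(~D xor (C -> A))
⇔ ~((~D | (C -> A)) & ~(~D & (C -> A)))   [expand xor]
⇔ ~((~D | ~C | A) & ~(~D & (C -> A)))   [eliminate ->]
⇔ ~((~D | ~C | A) & ~(~D & (~C | A)))   [eliminate ->]
⇔ ~(~D | ~C | A) | ~~(~D & (~C | A))   [De Morgan]
⇔ (~~D & ~~C & ~A) | ~~(~D & (~C | A))   [De Morgan]
⇔ (D & ~~C & ~A) | ~~(~D & (~C | A))   [double negation]
⇔ (D & C & ~A) | ~~(~D & (~C | A))   [double negation]
⇔ (D & C & ~A) | (~D & (~C | A))   [double negation]
⇔ (D | ~D) & (D | ~C | A) & (C | ~D) & (C | ~C | A) & (~A | ~D) & (~A | ~C | A)   [distribute | over &]
⇔ (D | ~C | A) & (C | ~D) & (~A | ~D)   [simplify]

(D | ~C | A) & (C | ~D) & (~A | ~D)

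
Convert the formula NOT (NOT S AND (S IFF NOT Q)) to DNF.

S OR (NOT Q AND NOT S)

NOT (NOT S AND (S IFF NOT Q))
= NOT (NOT S AND (S IMPLIES NOT Q) AND (NOT Q IMPLIES S))   [eliminate IFF]
= NOT (NOT S AND (NOT S OR NOT Q) AND (NOT Q IMPLIES S))   [eliminate IMPLIES]
= NOT (NOT S AND (NOT S OR NOT Q) AND (NOT NOT Q OR S))   [eliminate IMPLIES]
= NOT NOT S OR NOT (NOT S OR NOT Q) OR NOT (NOT NOT Q OR S)   [De Morgan]
= S OR NOT (NOT S OR NOT Q) OR NOT (NOT NOT Q OR S)   [double negation]
= S OR (NOT NOT S AND NOT NOT Q) OR NOT (NOT NOT Q OR S)   [De Morgan]
= S OR (S AND NOT NOT Q) OR NOT (NOT NOT Q OR S)   [double negation]
= S OR (S AND Q) OR NOT (NOT NOT Q OR S)   [double negation]
= S OR (S AND Q) OR (NOT NOT NOT Q AND NOT S)   [De Morgan]
= S OR (S AND Q) OR (NOT Q AND NOT S)   [double negation]
= S OR (NOT Q AND NOT S)   [simplify]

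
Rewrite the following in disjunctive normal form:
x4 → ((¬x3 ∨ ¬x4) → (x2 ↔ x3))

¬x4 ∨ (x3 ∧ x4) ∨ (¬x2 ∧ ¬x3) ∨ (x3 ∧ x2)

x4 → ((¬x3 ∨ ¬x4) → (x2 ↔ x3))
≡ ¬x4 ∨ ((¬x3 ∨ ¬x4) → (x2 ↔ x3))   (eliminate →)
≡ ¬x4 ∨ ¬(¬x3 ∨ ¬x4) ∨ (x2 ↔ x3)   (eliminate →)
≡ ¬x4 ∨ ¬(¬x3 ∨ ¬x4) ∨ ((x2 → x3) ∧ (x3 → x2))   (eliminate ↔)
≡ ¬x4 ∨ ¬(¬x3 ∨ ¬x4) ∨ ((¬x2 ∨ x3) ∧ (x3 → x2))   (eliminate →)
≡ ¬x4 ∨ ¬(¬x3 ∨ ¬x4) ∨ ((¬x2 ∨ x3) ∧ (¬x3 ∨ x2))   (eliminate →)
≡ ¬x4 ∨ (¬¬x3 ∧ ¬¬x4) ∨ ((¬x2 ∨ x3) ∧ (¬x3 ∨ x2))   (De Morgan)
≡ ¬x4 ∨ (x3 ∧ ¬¬x4) ∨ ((¬x2 ∨ x3) ∧ (¬x3 ∨ x2))   (double negation)
≡ ¬x4 ∨ (x3 ∧ x4) ∨ ((¬x2 ∨ x3) ∧ (¬x3 ∨ x2))   (double negation)
≡ ¬x4 ∨ (x3 ∧ x4) ∨ (¬x2 ∧ ¬x3) ∨ (¬x2 ∧ x2) ∨ (x3 ∧ ¬x3) ∨ (x3 ∧ x2)   (distribute ∧ over ∨)
≡ ¬x4 ∨ (x3 ∧ x4) ∨ (¬x2 ∧ ¬x3) ∨ (x3 ∧ x2)   (simplify)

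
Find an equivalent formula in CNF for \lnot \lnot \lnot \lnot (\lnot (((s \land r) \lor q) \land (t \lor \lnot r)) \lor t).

\lnot q \lor r \lor t

\lnot \lnot \lnot \lnot (\lnot (((s \land r) \lor q) \land (t \lor \lnot r)) \lor t)
≡ \lnot \lnot (\lnot (((s \land r) \lor q) \land (t \lor \lnot r)) \lor t)
≡ \lnot (((s \land r) \lor q) \land (t \lor \lnot r)) \lor t
≡ \lnot ((s \land r) \lor q) \lor \lnot (t \lor \lnot r) \lor t
≡ (\lnot (s \land r) \land \lnot q) \lor \lnot (t \lor \lnot r) \lor t
≡ ((\lnot s \lor \lnot r) \land \lnot q) \lor \lnot (t \lor \lnot r) \lor t
≡ ((\lnot s \lor \lnot r) \land \lnot q) \lor (\lnot t \land \lnot \lnot r) \lor t
≡ ((\lnot s \lor \lnot r) \land \lnot q) \lor (\lnot t \land r) \lor t
≡ (\lnot s \lor \lnot r \lor \lnot t \lor t) \land (\lnot s \lor \lnot r \lor r \lor t) \land (\lnot q \lor \lnot t \lor t) \land (\lnot q \lor r \lor t)
≡ \lnot q \lor r \lor t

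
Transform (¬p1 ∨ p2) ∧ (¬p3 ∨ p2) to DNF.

(¬p1 ∨ p2) ∧ (¬p3 ∨ p2)
= (¬p1 ∧ ¬p3) ∨ (¬p1 ∧ p2) ∨ (p2 ∧ ¬p3) ∨ (p2 ∧ p2)   — distribute ∧ over ∨
= (¬p1 ∧ ¬p3) ∨ p2   — simplify

(¬p1 ∧ ¬p3) ∨ p2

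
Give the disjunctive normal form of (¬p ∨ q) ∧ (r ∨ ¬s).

(¬p ∨ q) ∧ (r ∨ ¬s)
= (¬p ∧ r) ∨ (¬p ∧ ¬s) ∨ (q ∧ r) ∨ (q ∧ ¬s)

(¬p ∧ r) ∨ (¬p ∧ ¬s) ∨ (q ∧ r) ∨ (q ∧ ¬s)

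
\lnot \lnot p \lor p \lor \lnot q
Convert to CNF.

\lnot \lnot p \lor p \lor \lnot q
= p \lor p \lor \lnot q
= p \lor \lnot q

p \lor \lnot q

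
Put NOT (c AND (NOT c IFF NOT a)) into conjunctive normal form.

NOT c OR NOT a

NOT (c AND (NOT c IFF NOT a))
⇔ NOT (c AND (NOT c IMPLIES NOT a) AND (NOT a IMPLIES NOT c))   [eliminate IFF]
⇔ NOT (c AND (NOT NOT c OR NOT a) AND (NOT a IMPLIES NOT c))   [eliminate IMPLIES]
⇔ NOT (c AND (NOT NOT c OR NOT a) AND (NOT NOT a OR NOT c))   [eliminate IMPLIES]
⇔ NOT c OR NOT (NOT NOT c OR NOT a) OR NOT (NOT NOT a OR NOT c)   [De Morgan]
⇔ NOT c OR (NOT NOT NOT c AND NOT NOT a) OR NOT (NOT NOT a OR NOT c)   [De Morgan]
⇔ NOT c OR (NOT c AND NOT NOT a) OR NOT (NOT NOT a OR NOT c)   [double negation]
⇔ NOT c OR (NOT c AND a) OR NOT (NOT NOT a OR NOT c)   [double negation]
⇔ NOT c OR (NOT c AND a) OR (NOT NOT NOT a AND NOT NOT c)   [De Morgan]
⇔ NOT c OR (NOT c AND a) OR (NOT a AND NOT NOT c)   [double negation]
⇔ NOT c OR (NOT c AND a) OR (NOT a AND c)   [double negation]
⇔ (NOT c OR NOT c OR NOT a) AND (NOT c OR NOT c OR c) AND (NOT c OR a OR NOT a) AND (NOT c OR a OR c)   [distribute OR over AND]
⇔ NOT c OR NOT a   [simplify]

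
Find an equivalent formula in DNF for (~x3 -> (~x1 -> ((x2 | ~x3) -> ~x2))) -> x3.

(~x3 & ~x1 & x2) | x3

(~x3 -> (~x1 -> ((x2 | ~x3) -> ~x2))) -> x3
≡ ~(~x3 -> (~x1 -> ((x2 | ~x3) -> ~x2))) | x3
≡ ~(~~x3 | (~x1 -> ((x2 | ~x3) -> ~x2))) | x3
≡ ~(~~x3 | ~~x1 | ((x2 | ~x3) -> ~x2)) | x3
≡ ~(~~x3 | ~~x1 | ~(x2 | ~x3) | ~x2) | x3
≡ (~~~x3 & ~~~x1 & ~~(x2 | ~x3) & ~~x2) | x3
≡ (~x3 & ~~~x1 & ~~(x2 | ~x3) & ~~x2) | x3
≡ (~x3 & ~x1 & ~~(x2 | ~x3) & ~~x2) | x3
≡ (~x3 & ~x1 & (x2 | ~x3) & ~~x2) | x3
≡ (~x3 & ~x1 & (x2 | ~x3) & x2) | x3
≡ (~x3 & ~x1 & x2 & x2) | (~x3 & ~x1 & ~x3 & x2) | x3
≡ (~x3 & ~x1 & x2) | x3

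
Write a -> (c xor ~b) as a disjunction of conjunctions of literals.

~a | (c & b) | (~c & ~b)

a -> (c xor ~b)
≡ ~a | (c xor ~b)   [eliminate ->]
≡ ~a | (c & ~~b) | (~c & ~b)   [expand xor]
≡ ~a | (c & b) | (~c & ~b)   [double negation]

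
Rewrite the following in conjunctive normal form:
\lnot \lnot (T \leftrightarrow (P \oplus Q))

\lnot \lnot (T \leftrightarrow (P \oplus Q))
≡ \lnot \lnot ((T \to (P \oplus Q)) \land ((P \oplus Q) \to T))
≡ \lnot \lnot ((\lnot T \lor (P \oplus Q)) \land ((P \oplus Q) \to T))
≡ \lnot \lnot ((\lnot T \lor ((P \lor Q) \land \lnot (P \land Q))) \land ((P \oplus Q) \to T))
≡ \lnot \lnot ((\lnot T \lor ((P \lor Q) \land \lnot (P \land Q))) \land (\lnot (P \oplus Q) \lor T))
≡ \lnot \lnot ((\lnot T \lor ((P \lor Q) \land \lnot (P \land Q))) \land (\lnot ((P \lor Q) \land \lnot (P \land Q)) \lor T))
≡ (\lnot T \lor ((P \lor Q) \land \lnot (P \land Q))) \land (\lnot ((P \lor Q) \land \lnot (P \land Q)) \lor T)
≡ (\lnot T \lor ((P \lor Q) \land (\lnot P \lor \lnot Q))) \land (\lnot ((P \lor Q) \land \lnot (P \land Q)) \lor T)
≡ (\lnot T \lor ((P \lor Q) \land (\lnot P \lor \lnot Q))) \land (\lnot (P \lor Q) \lor \lnot \lnot (P \land Q) \lor T)
≡ (\lnot T \lor ((P \lor Q) \land (\lnot P \lor \lnot Q))) \land ((\lnot P \land \lnot Q) \lor \lnot \lnot (P \land Q) \lor T)
≡ (\lnot T \lor ((P \lor Q) \land (\lnot P \lor \lnot Q))) \land ((\lnot P \land \lnot Q) \lor (P \land Q) \lor T)
≡ (\lnot T \lor P \lor Q) \land (\lnot T \lor \lnot P \lor \lnot Q) \land (\lnot P \lor P \lor T) \land (\lnot P \lor Q \lor T) \land (\lnot Q \lor P \lor T) \land (\lnot Q \lor Q \lor T)
≡ (\lnot T \lor P \lor Q) \land (\lnot T \lor \lnot P \lor \lnot Q) \land (\lnot P \lor Q \lor T) \land (\lnot Q \lor P \lor T)

(\lnot T \lor P \lor Q) \land (\lnot T \lor \lnot P \lor \lnot Q) \land (\lnot P \lor Q \lor T) \land (\lnot Q \lor P \lor T)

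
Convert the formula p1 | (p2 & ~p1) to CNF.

p1 | (p2 & ~p1)
⇔ (p1 | p2) & (p1 | ~p1)   (distribute | over &)
⇔ p1 | p2   (simplify)

p1 | p2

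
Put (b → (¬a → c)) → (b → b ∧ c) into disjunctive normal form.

b ∧ ¬a ∧ ¬c ∨ ¬b ∨ b ∧ c

(b → (¬a → c)) → (b → b ∧ c)
≡ ¬(b → (¬a → c)) ∨ (b → b ∧ c)   [eliminate →]
≡ ¬(¬b ∨ (¬a → c)) ∨ (b → b ∧ c)   [eliminate →]
≡ ¬(¬b ∨ ¬¬a ∨ c) ∨ (b → b ∧ c)   [eliminate →]
≡ ¬(¬b ∨ ¬¬a ∨ c) ∨ ¬b ∨ b ∧ c   [eliminate →]
≡ ¬¬b ∧ ¬¬¬a ∧ ¬c ∨ ¬b ∨ b ∧ c   [De Morgan]
≡ b ∧ ¬¬¬a ∧ ¬c ∨ ¬b ∨ b ∧ c   [double negation]
≡ b ∧ ¬a ∧ ¬c ∨ ¬b ∨ b ∧ c   [double negation]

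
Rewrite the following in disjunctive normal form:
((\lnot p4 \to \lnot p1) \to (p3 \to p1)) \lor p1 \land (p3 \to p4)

\lnot p3 \lor p1

((\lnot p4 \to \lnot p1) \to (p3 \to p1)) \lor p1 \land (p3 \to p4)
≡ \lnot (\lnot p4 \to \lnot p1) \lor (p3 \to p1) \lor p1 \land (p3 \to p4)   (eliminate \to)
≡ \lnot (\lnot \lnot p4 \lor \lnot p1) \lor (p3 \to p1) \lor p1 \land (p3 \to p4)   (eliminate \to)
≡ \lnot (\lnot \lnot p4 \lor \lnot p1) \lor \lnot p3 \lor p1 \lor p1 \land (p3 \to p4)   (eliminate \to)
≡ \lnot (\lnot \lnot p4 \lor \lnot p1) \lor \lnot p3 \lor p1 \lor p1 \land (\lnot p3 \lor p4)   (eliminate \to)
≡ \lnot \lnot \lnot p4 \land \lnot \lnot p1 \lor \lnot p3 \lor p1 \lor p1 \land (\lnot p3 \lor p4)   (De Morgan)
≡ \lnot p4 \land \lnot \lnot p1 \lor \lnot p3 \lor p1 \lor p1 \land (\lnot p3 \lor p4)   (double negation)
≡ \lnot p4 \land p1 \lor \lnot p3 \lor p1 \lor p1 \land (\lnot p3 \lor p4)   (double negation)
≡ \lnot p4 \land p1 \lor \lnot p3 \lor p1 \lor p1 \land \lnot p3 \lor p1 \land p4   (distribute \land over \lor)
≡ \lnot p3 \lor p1   (simplify)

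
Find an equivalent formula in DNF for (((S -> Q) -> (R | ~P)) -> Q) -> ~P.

(((S -> Q) -> (R | ~P)) -> Q) -> ~P
≡ ~(((S -> Q) -> (R | ~P)) -> Q) | ~P   (eliminate ->)
≡ ~(~((S -> Q) -> (R | ~P)) | Q) | ~P   (eliminate ->)
≡ ~(~(~(S -> Q) | R | ~P) | Q) | ~P   (eliminate ->)
≡ ~(~(~(~S | Q) | R | ~P) | Q) | ~P   (eliminate ->)
≡ (~~(~(~S | Q) | R | ~P) & ~Q) | ~P   (De Morgan)
≡ ((~(~S | Q) | R | ~P) & ~Q) | ~P   (double negation)
≡ (((~~S & ~Q) | R | ~P) & ~Q) | ~P   (De Morgan)
≡ (((S & ~Q) | R | ~P) & ~Q) | ~P   (double negation)
≡ (S & ~Q & ~Q) | (R & ~Q) | (~P & ~Q) | ~P   (distribute & over |)
≡ (S & ~Q) | (R & ~Q) | ~P   (simplify)

(S & ~Q) | (R & ~Q) | ~P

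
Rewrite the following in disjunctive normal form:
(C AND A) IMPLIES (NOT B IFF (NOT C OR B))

(C AND A) IMPLIES (NOT B IFF (NOT C OR B))
≡ NOT (C AND A) OR (NOT B IFF (NOT C OR B))   (eliminate IMPLIES)
≡ NOT (C AND A) OR ((NOT B IMPLIES (NOT C OR B)) AND ((NOT C OR B) IMPLIES NOT B))   (eliminate IFF)
≡ NOT (C AND A) OR ((NOT NOT B OR NOT C OR B) AND ((NOT C OR B) IMPLIES NOT B))   (eliminate IMPLIES)
≡ NOT (C AND A) OR ((NOT NOT B OR NOT C OR B) AND (NOT (NOT C OR B) OR NOT B))   (eliminate IMPLIES)
≡ NOT C OR NOT A OR ((NOT NOT B OR NOT C OR B) AND (NOT (NOT C OR B) OR NOT B))   (De Morgan)
≡ NOT C OR NOT A OR ((B OR NOT C OR B) AND (NOT (NOT C OR B) OR NOT B))   (double negation)
≡ NOT C OR NOT A OR ((B OR NOT C OR B) AND ((NOT NOT C AND NOT B) OR NOT B))   (De Morgan)
≡ NOT C OR NOT A OR ((B OR NOT C OR B) AND ((C AND NOT B) OR NOT B))   (double negation)
≡ NOT C OR NOT A OR (B AND C AND NOT B) OR (B AND NOT B) OR (NOT C AND C AND NOT B) OR (NOT C AND NOT B) OR (B AND C AND NOT B) OR (B AND NOT B)   (distribute AND over OR)
≡ NOT C OR NOT A   (simplify)

NOT C OR NOT A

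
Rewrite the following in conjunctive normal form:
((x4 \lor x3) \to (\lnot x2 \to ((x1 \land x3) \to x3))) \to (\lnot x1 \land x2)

((x4 \lor x3) \to (\lnot x2 \to ((x1 \land x3) \to x3))) \to (\lnot x1 \land x2)
≡ \lnot ((x4 \lor x3) \to (\lnot x2 \to ((x1 \land x3) \to x3))) \lor (\lnot x1 \land x2)   [eliminate \to]
≡ \lnot (\lnot (x4 \lor x3) \lor (\lnot x2 \to ((x1 \land x3) \to x3))) \lor (\lnot x1 \land x2)   [eliminate \to]
≡ \lnot (\lnot (x4 \lor x3) \lor \lnot \lnot x2 \lor ((x1 \land x3) \to x3)) \lor (\lnot x1 \land x2)   [eliminate \to]
≡ \lnot (\lnot (x4 \lor x3) \lor \lnot \lnot x2 \lor \lnot (x1 \land x3) \lor x3) \lor (\lnot x1 \land x2)   [eliminate \to]
≡ (\lnot \lnot (x4 \lor x3) \land \lnot \lnot \lnot x2 \land \lnot \lnot (x1 \land x3) \land \lnot x3) \lor (\lnot x1 \land x2)   [De Morgan]
≡ ((x4 \lor x3) \land \lnot \lnot \lnot x2 \land \lnot \lnot (x1 \land x3) \land \lnot x3) \lor (\lnot x1 \land x2)   [double negation]
≡ ((x4 \lor x3) \land \lnot x2 \land \lnot \lnot (x1 \land x3) \land \lnot x3) \lor (\lnot x1 \land x2)   [double negation]
≡ ((x4 \lor x3) \land \lnot x2 \land x1 \land x3 \land \lnot x3) \lor (\lnot x1 \land x2)   [double negation]
≡ (x4 \lor x3 \lor \lnot x1) \land (x4 \lor x3 \lor x2) \land (\lnot x2 \lor \lnot x1) \land (\lnot x2 \lor x2) \land (x1 \lor \lnot x1) \land (x1 \lor x2) \land (x3 \lor \lnot x1) \land (x3 \lor x2) \land (\lnot x3 \lor \lnot x1) \land (\lnot x3 \lor x2)   [distribute \lor over \land]
≡ (\lnot x2 \lor \lnot x1) \land (x1 \lor x2) \land (x3 \lor \lnot x1) \land (x3 \lor x2) \land (\lnot x3 \lor \lnot x1) \land (\lnot x3 \lor x2)   [simplify]

(\lnot x2 \lor \lnot x1) \land (x1 \lor x2) \land (x3 \lor \lnot x1) \land (x3 \lor x2) \land (\lnot x3 \lor \lnot x1) \land (\lnot x3 \lor x2)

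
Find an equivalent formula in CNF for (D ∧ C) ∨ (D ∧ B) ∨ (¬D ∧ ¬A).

(D ∧ C) ∨ (D ∧ B) ∨ (¬D ∧ ¬A)
= (D ∨ D ∨ ¬D) ∧ (D ∨ D ∨ ¬A) ∧ (D ∨ B ∨ ¬D) ∧ (D ∨ B ∨ ¬A) ∧ (C ∨ D ∨ ¬D) ∧ (C ∨ D ∨ ¬A) ∧ (C ∨ B ∨ ¬D) ∧ (C ∨ B ∨ ¬A)   (distribute ∨ over ∧)
= (D ∨ ¬A) ∧ (C ∨ B ∨ ¬D) ∧ (C ∨ B ∨ ¬A)   (simplify)

(D ∨ ¬A) ∧ (C ∨ B ∨ ¬D) ∧ (C ∨ B ∨ ¬A)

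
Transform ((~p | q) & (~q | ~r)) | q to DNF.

((~p | q) & (~q | ~r)) | q
⇔ (~p & ~q) | (~p & ~r) | (q & ~q) | (q & ~r) | q   — distribute & over |
⇔ (~p & ~q) | (~p & ~r) | q   — simplify

(~p & ~q) | (~p & ~r) | q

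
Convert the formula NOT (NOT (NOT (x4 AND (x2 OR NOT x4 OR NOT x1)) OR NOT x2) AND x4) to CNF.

NOT (NOT (NOT (x4 AND (x2 OR NOT x4 OR NOT x1)) OR NOT x2) AND x4)
≡ NOT NOT (NOT (x4 AND (x2 OR NOT x4 OR NOT x1)) OR NOT x2) OR NOT x4
≡ NOT (x4 AND (x2 OR NOT x4 OR NOT x1)) OR NOT x2 OR NOT x4
≡ NOT x4 OR NOT (x2 OR NOT x4 OR NOT x1) OR NOT x2 OR NOT x4
≡ NOT x4 OR (NOT x2 AND NOT NOT x4 AND NOT NOT x1) OR NOT x2 OR NOT x4
≡ NOT x4 OR (NOT x2 AND x4 AND NOT NOT x1) OR NOT x2 OR NOT x4
≡ NOT x4 OR (NOT x2 AND x4 AND x1) OR NOT x2 OR NOT x4
≡ (NOT x4 OR NOT x2 OR NOT x2 OR NOT x4) AND (NOT x4 OR x4 OR NOT x2 OR NOT x4) AND (NOT x4 OR x1 OR NOT x2 OR NOT x4)
≡ NOT x4 OR NOT x2

NOT x4 OR NOT x2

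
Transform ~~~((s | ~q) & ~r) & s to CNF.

~~~((s | ~q) & ~r) & s
= ~((s | ~q) & ~r) & s   [double negation]
= (~(s | ~q) | ~~r) & s   [De Morgan]
= ((~s & ~~q) | ~~r) & s   [De Morgan]
= ((~s & q) | ~~r) & s   [double negation]
= ((~s & q) | r) & s   [double negation]
= (~s | r) & (q | r) & s   [distribute | over &]

(~s | r) & (q | r) & s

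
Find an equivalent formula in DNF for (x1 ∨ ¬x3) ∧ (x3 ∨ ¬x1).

(x1 ∨ ¬x3) ∧ (x3 ∨ ¬x1)
⇔ (x1 ∧ x3) ∨ (x1 ∧ ¬x1) ∨ (¬x3 ∧ x3) ∨ (¬x3 ∧ ¬x1)   [distribute ∧ over ∨]
⇔ (x1 ∧ x3) ∨ (¬x3 ∧ ¬x1)   [simplify]

(x1 ∧ x3) ∨ (¬x3 ∧ ¬x1)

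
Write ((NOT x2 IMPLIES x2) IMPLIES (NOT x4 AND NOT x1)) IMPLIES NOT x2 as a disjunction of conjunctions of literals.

(x2 AND x4) OR (x2 AND x1) OR NOT x2

((NOT x2 IMPLIES x2) IMPLIES (NOT x4 AND NOT x1)) IMPLIES NOT x2
≡ NOT ((NOT x2 IMPLIES x2) IMPLIES (NOT x4 AND NOT x1)) OR NOT x2   [eliminate IMPLIES]
≡ NOT (NOT (NOT x2 IMPLIES x2) OR (NOT x4 AND NOT x1)) OR NOT x2   [eliminate IMPLIES]
≡ NOT (NOT (NOT NOT x2 OR x2) OR (NOT x4 AND NOT x1)) OR NOT x2   [eliminate IMPLIES]
≡ (NOT NOT (NOT NOT x2 OR x2) AND NOT (NOT x4 AND NOT x1)) OR NOT x2   [De Morgan]
≡ ((NOT NOT x2 OR x2) AND NOT (NOT x4 AND NOT x1)) OR NOT x2   [double negation]
≡ ((x2 OR x2) AND NOT (NOT x4 AND NOT x1)) OR NOT x2   [double negation]
≡ ((x2 OR x2) AND (NOT NOT x4 OR NOT NOT x1)) OR NOT x2   [De Morgan]
≡ ((x2 OR x2) AND (x4 OR NOT NOT x1)) OR NOT x2   [double negation]
≡ ((x2 OR x2) AND (x4 OR x1)) OR NOT x2   [double negation]
≡ (x2 AND x4) OR (x2 AND x1) OR (x2 AND x4) OR (x2 AND x1) OR NOT x2   [distribute AND over OR]
≡ (x2 AND x4) OR (x2 AND x1) OR NOT x2   [simplify]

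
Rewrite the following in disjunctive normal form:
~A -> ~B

~A -> ~B
= ~~A | ~B   [eliminate ->]
= A | ~B   [double negation]

A | ~B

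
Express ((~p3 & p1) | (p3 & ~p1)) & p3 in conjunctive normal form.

(~p3 | ~p1) & p3

((~p3 & p1) | (p3 & ~p1)) & p3
= (~p3 | p3) & (~p3 | ~p1) & (p1 | p3) & (p1 | ~p1) & p3   [distribute | over &]
= (~p3 | ~p1) & p3   [simplify]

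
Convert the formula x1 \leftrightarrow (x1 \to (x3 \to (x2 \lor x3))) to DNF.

(\lnot x3 \land x1) \lor (x2 \land x1) \lor (x3 \land x1)

x1 \leftrightarrow (x1 \to (x3 \to (x2 \lor x3)))
≡ (x1 \to (x1 \to (x3 \to (x2 \lor x3)))) \land ((x1 \to (x3 \to (x2 \lor x3))) \to x1)   — eliminate \leftrightarrow
≡ (\lnot x1 \lor (x1 \to (x3 \to (x2 \lor x3)))) \land ((x1 \to (x3 \to (x2 \lor x3))) \to x1)   — eliminate \to
≡ (\lnot x1 \lor \lnot x1 \lor (x3 \to (x2 \lor x3))) \land ((x1 \to (x3 \to (x2 \lor x3))) \to x1)   — eliminate \to
≡ (\lnot x1 \lor \lnot x1 \lor \lnot x3 \lor x2 \lor x3) \land ((x1 \to (x3 \to (x2 \lor x3))) \to x1)   — eliminate \to
≡ (\lnot x1 \lor \lnot x1 \lor \lnot x3 \lor x2 \lor x3) \land (\lnot (x1 \to (x3 \to (x2 \lor x3))) \lor x1)   — eliminate \to
≡ (\lnot x1 \lor \lnot x1 \lor \lnot x3 \lor x2 \lor x3) \land (\lnot (\lnot x1 \lor (x3 \to (x2 \lor x3))) \lor x1)   — eliminate \to
≡ (\lnot x1 \lor \lnot x1 \lor \lnot x3 \lor x2 \lor x3) \land (\lnot (\lnot x1 \lor \lnot x3 \lor x2 \lor x3) \lor x1)   — eliminate \to
≡ (\lnot x1 \lor \lnot x1 \lor \lnot x3 \lor x2 \lor x3) \land ((\lnot \lnot x1 \land \lnot \lnot x3 \land \lnot x2 \land \lnot x3) \lor x1)   — De Morgan
≡ (\lnot x1 \lor \lnot x1 \lor \lnot x3 \lor x2 \lor x3) \land ((x1 \land \lnot \lnot x3 \land \lnot x2 \land \lnot x3) \lor x1)   — double negation
≡ (\lnot x1 \lor \lnot x1 \lor \lnot x3 \lor x2 \lor x3) \land ((x1 \land x3 \land \lnot x2 \land \lnot x3) \lor x1)   — double negation
≡ (\lnot x1 \land x1 \land x3 \land \lnot x2 \land \lnot x3) \lor (\lnot x1 \land x1) \lor (\lnot x1 \land x1 \land x3 \land \lnot x2 \land \lnot x3) \lor (\lnot x1 \land x1) \lor (\lnot x3 \land x1 \land x3 \land \lnot x2 \land \lnot x3) \lor (\lnot x3 \land x1) \lor (x2 \land x1 \land x3 \land \lnot x2 \land \lnot x3) \lor (x2 \land x1) \lor (x3 \land x1 \land x3 \land \lnot x2 \land \lnot x3) \lor (x3 \land x1)   — distribute \land over \lor
≡ (\lnot x3 \land x1) \lor (x2 \land x1) \lor (x3 \land x1)   — simplify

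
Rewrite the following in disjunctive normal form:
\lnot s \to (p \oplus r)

\lnot s \to (p \oplus r)
≡ \lnot \lnot s \lor (p \oplus r)   (eliminate \to)
≡ \lnot \lnot s \lor (p \land \lnot r) \lor (\lnot p \land r)   (expand \oplus)
≡ s \lor (p \land \lnot r) \lor (\lnot p \land r)   (double negation)

s \lor (p \land \lnot r) \lor (\lnot p \land r)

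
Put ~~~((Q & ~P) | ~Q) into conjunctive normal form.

(~Q | P) & Q

~~~((Q & ~P) | ~Q)
⇔ ~((Q & ~P) | ~Q)   (double negation)
⇔ ~(Q & ~P) & ~~Q   (De Morgan)
⇔ (~Q | ~~P) & ~~Q   (De Morgan)
⇔ (~Q | P) & ~~Q   (double negation)
⇔ (~Q | P) & Q   (double negation)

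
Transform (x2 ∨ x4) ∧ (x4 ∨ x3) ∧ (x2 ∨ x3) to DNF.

(x2 ∧ x4) ∨ (x2 ∧ x3) ∨ (x4 ∧ x3)

(x2 ∨ x4) ∧ (x4 ∨ x3) ∧ (x2 ∨ x3)
≡ (x2 ∧ x4 ∧ x2) ∨ (x2 ∧ x4 ∧ x3) ∨ (x2 ∧ x3 ∧ x2) ∨ (x2 ∧ x3 ∧ x3) ∨ (x4 ∧ x4 ∧ x2) ∨ (x4 ∧ x4 ∧ x3) ∨ (x4 ∧ x3 ∧ x2) ∨ (x4 ∧ x3 ∧ x3)
≡ (x2 ∧ x4) ∨ (x2 ∧ x3) ∨ (x4 ∧ x3)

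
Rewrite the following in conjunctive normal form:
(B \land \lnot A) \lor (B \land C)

B \land (\lnot A \lor C)

(B \land \lnot A) \lor (B \land C)
⇔ (B \lor B) \land (B \lor C) \land (\lnot A \lor B) \land (\lnot A \lor C)   — distribute \lor over \land
⇔ B \land (\lnot A \lor C)   — simplify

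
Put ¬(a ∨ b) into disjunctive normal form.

¬(a ∨ b)
≡ ¬a ∧ ¬b   (De Morgan)

¬a ∧ ¬b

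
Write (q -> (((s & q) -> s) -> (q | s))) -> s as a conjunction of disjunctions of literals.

(q | s) & (~q | s)

(q -> (((s & q) -> s) -> (q | s))) -> s
≡ ~(q -> (((s & q) -> s) -> (q | s))) | s   (eliminate ->)
≡ ~(~q | (((s & q) -> s) -> (q | s))) | s   (eliminate ->)
≡ ~(~q | ~((s & q) -> s) | q | s) | s   (eliminate ->)
≡ ~(~q | ~(~(s & q) | s) | q | s) | s   (eliminate ->)
≡ (~~q & ~~(~(s & q) | s) & ~q & ~s) | s   (De Morgan)
≡ (q & ~~(~(s & q) | s) & ~q & ~s) | s   (double negation)
≡ (q & (~(s & q) | s) & ~q & ~s) | s   (double negation)
≡ (q & (~s | ~q | s) & ~q & ~s) | s   (De Morgan)
≡ (q | s) & (~s | ~q | s | s) & (~q | s) & (~s | s)   (distribute | over &)
≡ (q | s) & (~q | s)   (simplify)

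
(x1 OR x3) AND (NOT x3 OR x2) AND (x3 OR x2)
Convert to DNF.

(x1 OR x3) AND (NOT x3 OR x2) AND (x3 OR x2)
≡ (x1 AND NOT x3 AND x3) OR (x1 AND NOT x3 AND x2) OR (x1 AND x2 AND x3) OR (x1 AND x2 AND x2) OR (x3 AND NOT x3 AND x3) OR (x3 AND NOT x3 AND x2) OR (x3 AND x2 AND x3) OR (x3 AND x2 AND x2)   [distribute AND over OR]
≡ (x1 AND x2) OR (x3 AND x2)   [simplify]

(x1 AND x2) OR (x3 AND x2)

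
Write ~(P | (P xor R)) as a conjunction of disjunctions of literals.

~P & (~R | P)

~(P | (P xor R))
≡ ~(P | ((P | R) & ~(P & R)))   [expand xor]
≡ ~P & ~((P | R) & ~(P & R))   [De Morgan]
≡ ~P & (~(P | R) | ~~(P & R))   [De Morgan]
≡ ~P & ((~P & ~R) | ~~(P & R))   [De Morgan]
≡ ~P & ((~P & ~R) | (P & R))   [double negation]
≡ ~P & (~P | P) & (~P | R) & (~R | P) & (~R | R)   [distribute | over &]
≡ ~P & (~R | P)   [simplify]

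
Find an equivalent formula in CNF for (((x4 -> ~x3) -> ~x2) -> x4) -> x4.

x4 | ~x2

(((x4 -> ~x3) -> ~x2) -> x4) -> x4
≡ ~(((x4 -> ~x3) -> ~x2) -> x4) | x4   [eliminate ->]
≡ ~(~((x4 -> ~x3) -> ~x2) | x4) | x4   [eliminate ->]
≡ ~(~(~(x4 -> ~x3) | ~x2) | x4) | x4   [eliminate ->]
≡ ~(~(~(~x4 | ~x3) | ~x2) | x4) | x4   [eliminate ->]
≡ (~~(~(~x4 | ~x3) | ~x2) & ~x4) | x4   [De Morgan]
≡ ((~(~x4 | ~x3) | ~x2) & ~x4) | x4   [double negation]
≡ (((~~x4 & ~~x3) | ~x2) & ~x4) | x4   [De Morgan]
≡ (((x4 & ~~x3) | ~x2) & ~x4) | x4   [double negation]
≡ (((x4 & x3) | ~x2) & ~x4) | x4   [double negation]
≡ (x4 | ~x2 | x4) & (x3 | ~x2 | x4) & (~x4 | x4)   [distribute | over &]
≡ x4 | ~x2   [simplify]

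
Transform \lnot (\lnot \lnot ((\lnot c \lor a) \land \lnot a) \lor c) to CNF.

\lnot (\lnot \lnot ((\lnot c \lor a) \land \lnot a) \lor c)
≡ \lnot \lnot \lnot ((\lnot c \lor a) \land \lnot a) \land \lnot c   (De Morgan)
≡ \lnot ((\lnot c \lor a) \land \lnot a) \land \lnot c   (double negation)
≡ (\lnot (\lnot c \lor a) \lor \lnot \lnot a) \land \lnot c   (De Morgan)
≡ ((\lnot \lnot c \land \lnot a) \lor \lnot \lnot a) \land \lnot c   (De Morgan)
≡ ((c \land \lnot a) \lor \lnot \lnot a) \land \lnot c   (double negation)
≡ ((c \land \lnot a) \lor a) \land \lnot c   (double negation)
≡ (c \lor a) \land (\lnot a \lor a) \land \lnot c   (distribute \lor over \land)
≡ (c \lor a) \land \lnot c   (simplify)

(c \lor a) \land \lnot c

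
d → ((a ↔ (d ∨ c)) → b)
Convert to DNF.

¬d ∨ (d ∧ ¬a) ∨ (c ∧ ¬a) ∨ b

d → ((a ↔ (d ∨ c)) → b)
≡ ¬d ∨ ((a ↔ (d ∨ c)) → b)   [eliminate →]
≡ ¬d ∨ ¬(a ↔ (d ∨ c)) ∨ b   [eliminate →]
≡ ¬d ∨ ¬((a → (d ∨ c)) ∧ ((d ∨ c) → a)) ∨ b   [eliminate ↔]
≡ ¬d ∨ ¬((¬a ∨ d ∨ c) ∧ ((d ∨ c) → a)) ∨ b   [eliminate →]
≡ ¬d ∨ ¬((¬a ∨ d ∨ c) ∧ (¬(d ∨ c) ∨ a)) ∨ b   [eliminate →]
≡ ¬d ∨ ¬(¬a ∨ d ∨ c) ∨ ¬(¬(d ∨ c) ∨ a) ∨ b   [De Morgan]
≡ ¬d ∨ (¬¬a ∧ ¬d ∧ ¬c) ∨ ¬(¬(d ∨ c) ∨ a) ∨ b   [De Morgan]
≡ ¬d ∨ (a ∧ ¬d ∧ ¬c) ∨ ¬(¬(d ∨ c) ∨ a) ∨ b   [double negation]
≡ ¬d ∨ (a ∧ ¬d ∧ ¬c) ∨ (¬¬(d ∨ c) ∧ ¬a) ∨ b   [De Morgan]
≡ ¬d ∨ (a ∧ ¬d ∧ ¬c) ∨ ((d ∨ c) ∧ ¬a) ∨ b   [double negation]
≡ ¬d ∨ (a ∧ ¬d ∧ ¬c) ∨ (d ∧ ¬a) ∨ (c ∧ ¬a) ∨ b   [distribute ∧ over ∨]
≡ ¬d ∨ (d ∧ ¬a) ∨ (c ∧ ¬a) ∨ b   [simplify]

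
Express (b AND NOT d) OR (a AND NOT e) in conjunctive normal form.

(b AND NOT d) OR (a AND NOT e)
⇔ (b OR a) AND (b OR NOT e) AND (NOT d OR a) AND (NOT d OR NOT e)   — distribute OR over AND

(b OR a) AND (b OR NOT e) AND (NOT d OR a) AND (NOT d OR NOT e)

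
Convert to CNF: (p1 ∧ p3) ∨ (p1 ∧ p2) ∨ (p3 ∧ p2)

(p1 ∨ p3) ∧ (p1 ∨ p2) ∧ (p3 ∨ p2)

(p1 ∧ p3) ∨ (p1 ∧ p2) ∨ (p3 ∧ p2)
⇔ (p1 ∨ p1 ∨ p3) ∧ (p1 ∨ p1 ∨ p2) ∧ (p1 ∨ p2 ∨ p3) ∧ (p1 ∨ p2 ∨ p2) ∧ (p3 ∨ p1 ∨ p3) ∧ (p3 ∨ p1 ∨ p2) ∧ (p3 ∨ p2 ∨ p3) ∧ (p3 ∨ p2 ∨ p2)   [distribute ∨ over ∧]
⇔ (p1 ∨ p3) ∧ (p1 ∨ p2) ∧ (p3 ∨ p2)   [simplify]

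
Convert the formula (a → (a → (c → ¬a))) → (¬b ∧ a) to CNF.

(a → (a → (c → ¬a))) → (¬b ∧ a)
≡ ¬(a → (a → (c → ¬a))) ∨ (¬b ∧ a)   — eliminate →
≡ ¬(¬a ∨ (a → (c → ¬a))) ∨ (¬b ∧ a)   — eliminate →
≡ ¬(¬a ∨ ¬a ∨ (c → ¬a)) ∨ (¬b ∧ a)   — eliminate →
≡ ¬(¬a ∨ ¬a ∨ ¬c ∨ ¬a) ∨ (¬b ∧ a)   — eliminate →
≡ (¬¬a ∧ ¬¬a ∧ ¬¬c ∧ ¬¬a) ∨ (¬b ∧ a)   — De Morgan
≡ (a ∧ ¬¬a ∧ ¬¬c ∧ ¬¬a) ∨ (¬b ∧ a)   — double negation
≡ (a ∧ a ∧ ¬¬c ∧ ¬¬a) ∨ (¬b ∧ a)   — double negation
≡ (a ∧ a ∧ c ∧ ¬¬a) ∨ (¬b ∧ a)   — double negation
≡ (a ∧ a ∧ c ∧ a) ∨ (¬b ∧ a)   — double negation
≡ (a ∨ ¬b) ∧ (a ∨ a) ∧ (a ∨ ¬b) ∧ (a ∨ a) ∧ (c ∨ ¬b) ∧ (c ∨ a) ∧ (a ∨ ¬b) ∧ (a ∨ a)   — distribute ∨ over ∧
≡ a ∧ (c ∨ ¬b)   — simplify

a ∧ (c ∨ ¬b)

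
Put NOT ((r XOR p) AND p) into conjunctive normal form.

NOT p OR r

NOT ((r XOR p) AND p)
⇔ NOT ((r OR p) AND NOT (r AND p) AND p)
⇔ NOT (r OR p) OR NOT NOT (r AND p) OR NOT p
⇔ (NOT r AND NOT p) OR NOT NOT (r AND p) OR NOT p
⇔ (NOT r AND NOT p) OR (r AND p) OR NOT p
⇔ (NOT r OR r OR NOT p) AND (NOT r OR p OR NOT p) AND (NOT p OR r OR NOT p) AND (NOT p OR p OR NOT p)
⇔ NOT p OR r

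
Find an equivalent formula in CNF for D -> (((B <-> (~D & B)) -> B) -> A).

~D | ~B | A

D -> (((B <-> (~D & B)) -> B) -> A)
⇔ ~D | (((B <-> (~D & B)) -> B) -> A)
⇔ ~D | ~((B <-> (~D & B)) -> B) | A
⇔ ~D | ~(~(B <-> (~D & B)) | B) | A
⇔ ~D | ~(~((B -> (~D & B)) & ((~D & B) -> B)) | B) | A
⇔ ~D | ~(~((~B | (~D & B)) & ((~D & B) -> B)) | B) | A
⇔ ~D | ~(~((~B | (~D & B)) & (~(~D & B) | B)) | B) | A
⇔ ~D | (~~((~B | (~D & B)) & (~(~D & B) | B)) & ~B) | A
⇔ ~D | ((~B | (~D & B)) & (~(~D & B) | B) & ~B) | A
⇔ ~D | ((~B | (~D & B)) & (~~D | ~B | B) & ~B) | A
⇔ ~D | ((~B | (~D & B)) & (D | ~B | B) & ~B) | A
⇔ (~D | ~B | ~D | A) & (~D | ~B | B | A) & (~D | D | ~B | B | A) & (~D | ~B | A)
⇔ ~D | ~B | A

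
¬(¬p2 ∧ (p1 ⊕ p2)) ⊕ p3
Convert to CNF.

(p2 ∨ ¬p1 ∨ p3) ∧ (¬p2 ∨ ¬p3) ∧ (p1 ∨ p2 ∨ ¬p3)

¬(¬p2 ∧ (p1 ⊕ p2)) ⊕ p3
= (¬(¬p2 ∧ (p1 ⊕ p2)) ∨ p3) ∧ ¬(¬(¬p2 ∧ (p1 ⊕ p2)) ∧ p3)   — expand ⊕
= (¬(¬p2 ∧ (p1 ∨ p2) ∧ ¬(p1 ∧ p2)) ∨ p3) ∧ ¬(¬(¬p2 ∧ (p1 ⊕ p2)) ∧ p3)   — expand ⊕
= (¬(¬p2 ∧ (p1 ∨ p2) ∧ ¬(p1 ∧ p2)) ∨ p3) ∧ ¬(¬(¬p2 ∧ (p1 ∨ p2) ∧ ¬(p1 ∧ p2)) ∧ p3)   — expand ⊕
= (¬¬p2 ∨ ¬(p1 ∨ p2) ∨ ¬¬(p1 ∧ p2) ∨ p3) ∧ ¬(¬(¬p2 ∧ (p1 ∨ p2) ∧ ¬(p1 ∧ p2)) ∧ p3)   — De Morgan
= (p2 ∨ ¬(p1 ∨ p2) ∨ ¬¬(p1 ∧ p2) ∨ p3) ∧ ¬(¬(¬p2 ∧ (p1 ∨ p2) ∧ ¬(p1 ∧ p2)) ∧ p3)   — double negation
= (p2 ∨ (¬p1 ∧ ¬p2) ∨ ¬¬(p1 ∧ p2) ∨ p3) ∧ ¬(¬(¬p2 ∧ (p1 ∨ p2) ∧ ¬(p1 ∧ p2)) ∧ p3)   — De Morgan
= (p2 ∨ (¬p1 ∧ ¬p2) ∨ (p1 ∧ p2) ∨ p3) ∧ ¬(¬(¬p2 ∧ (p1 ∨ p2) ∧ ¬(p1 ∧ p2)) ∧ p3)   — double negation
= (p2 ∨ (¬p1 ∧ ¬p2) ∨ (p1 ∧ p2) ∨ p3) ∧ (¬¬(¬p2 ∧ (p1 ∨ p2) ∧ ¬(p1 ∧ p2)) ∨ ¬p3)   — De Morgan
= (p2 ∨ (¬p1 ∧ ¬p2) ∨ (p1 ∧ p2) ∨ p3) ∧ ((¬p2 ∧ (p1 ∨ p2) ∧ ¬(p1 ∧ p2)) ∨ ¬p3)   — double negation
= (p2 ∨ (¬p1 ∧ ¬p2) ∨ (p1 ∧ p2) ∨ p3) ∧ ((¬p2 ∧ (p1 ∨ p2) ∧ (¬p1 ∨ ¬p2)) ∨ ¬p3)   — De Morgan
= (p2 ∨ ¬p1 ∨ p1 ∨ p3) ∧ (p2 ∨ ¬p1 ∨ p2 ∨ p3) ∧ (p2 ∨ ¬p2 ∨ p1 ∨ p3) ∧ (p2 ∨ ¬p2 ∨ p2 ∨ p3) ∧ (¬p2 ∨ ¬p3) ∧ (p1 ∨ p2 ∨ ¬p3) ∧ (¬p1 ∨ ¬p2 ∨ ¬p3)   — distribute ∨ over ∧
= (p2 ∨ ¬p1 ∨ p3) ∧ (¬p2 ∨ ¬p3) ∧ (p1 ∨ p2 ∨ ¬p3)   — simplify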